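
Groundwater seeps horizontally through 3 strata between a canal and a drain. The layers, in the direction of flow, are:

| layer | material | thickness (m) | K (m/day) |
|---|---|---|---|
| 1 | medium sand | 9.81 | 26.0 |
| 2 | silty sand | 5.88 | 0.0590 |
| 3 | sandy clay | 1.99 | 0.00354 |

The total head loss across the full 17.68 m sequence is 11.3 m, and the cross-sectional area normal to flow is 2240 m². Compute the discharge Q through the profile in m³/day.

Flow is perpendicular to layering, so the layers act in series and the equivalent K is the thickness-weighted harmonic mean.
Total thickness L = 9.81 + 5.88 + 1.99 = 17.68 m.
Σ(b_i/K_i) = 9.81/26.0 + 5.88/0.0590 + 1.99/0.00354 = 662.2 d.
K_eq = L / Σ(b_i/K_i) = 17.68 / 662.2 = 0.02670 m/day.
Q = K_eq · A · (Δh/L) = 0.02670 × 2240 × (11.3/17.68) = 38.22 m³/day.

38.2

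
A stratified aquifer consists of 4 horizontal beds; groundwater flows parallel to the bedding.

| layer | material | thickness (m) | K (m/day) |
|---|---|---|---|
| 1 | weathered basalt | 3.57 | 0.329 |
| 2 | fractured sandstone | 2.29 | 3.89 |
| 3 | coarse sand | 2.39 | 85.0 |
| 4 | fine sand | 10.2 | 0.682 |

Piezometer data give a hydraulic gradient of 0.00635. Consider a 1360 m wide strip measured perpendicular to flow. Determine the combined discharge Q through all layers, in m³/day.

Flow is parallel to layering, so each bed carries its own Darcy discharge and the transmissivities add.
Σ(K_i·b_i) = 0.329×3.57 + 3.89×2.29 + 85.0×2.39 + 0.682×10.2 = 220.2 m²/day.
Hydraulic gradient i = 0.00635.
Q = Σ(K_i·b_i) · W · i = 220.2 × 1360 × 0.006350 = 1902 m³/day.

1900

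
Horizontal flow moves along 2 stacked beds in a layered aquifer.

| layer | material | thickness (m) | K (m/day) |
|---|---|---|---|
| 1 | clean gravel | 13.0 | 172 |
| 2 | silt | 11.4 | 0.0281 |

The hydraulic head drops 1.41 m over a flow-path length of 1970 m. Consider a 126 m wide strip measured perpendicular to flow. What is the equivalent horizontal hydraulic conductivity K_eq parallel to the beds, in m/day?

Flow is parallel to layering, so each bed carries its own Darcy discharge and the transmissivities add.
Σ(K_i·b_i) = 172×13.0 + 0.0281×11.4 = 2236 m²/day.
Total thickness b = 24.40 m, so K_eq = Σ(K_i·b_i)/b = 91.65 m/day.

91.7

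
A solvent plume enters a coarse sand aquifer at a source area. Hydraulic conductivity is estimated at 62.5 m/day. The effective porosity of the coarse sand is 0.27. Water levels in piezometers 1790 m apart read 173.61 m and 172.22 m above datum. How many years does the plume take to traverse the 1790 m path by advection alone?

Hydraulic gradient i = (173.61 − 172.22) / 1790 = 1.39 / 1790 = 0.0007765.
Darcy flux q = K · i = 62.50 × 0.0007765 = 0.04853 m/day.
Seepage velocity v = q / n_e = 0.04853 / 0.27 = 0.1798 m/day.
Travel time t = L / v = 1790 / 0.1798 = 9958 days = 27.26 years.

27.3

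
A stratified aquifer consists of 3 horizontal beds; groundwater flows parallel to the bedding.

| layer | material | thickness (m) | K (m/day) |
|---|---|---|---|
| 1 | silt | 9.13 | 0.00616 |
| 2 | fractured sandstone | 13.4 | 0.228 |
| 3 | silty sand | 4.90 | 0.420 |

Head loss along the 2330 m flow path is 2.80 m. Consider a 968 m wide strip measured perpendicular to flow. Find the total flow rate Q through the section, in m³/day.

6.01

Flow is parallel to layering, so each bed carries its own Darcy discharge and the transmissivities add.
Σ(K_i·b_i) = 0.00616×9.13 + 0.228×13.4 + 0.420×4.90 = 5.169 m²/day.
Hydraulic gradient i = Δh / L = 2.80 / 2330 = 0.001202.
Q = Σ(K_i·b_i) · W · i = 5.169 × 968 × 0.001202 = 6.013 m³/day.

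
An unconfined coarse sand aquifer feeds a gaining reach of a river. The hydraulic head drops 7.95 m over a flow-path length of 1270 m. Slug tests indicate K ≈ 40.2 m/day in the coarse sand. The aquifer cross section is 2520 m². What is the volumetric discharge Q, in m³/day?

634

Hydraulic gradient i = Δh / L = 7.95 / 1270 = 0.006260.
Darcy's law: Q = K · A · i = 40.20 × 2520 × 0.006260 = 634.1 m³/day.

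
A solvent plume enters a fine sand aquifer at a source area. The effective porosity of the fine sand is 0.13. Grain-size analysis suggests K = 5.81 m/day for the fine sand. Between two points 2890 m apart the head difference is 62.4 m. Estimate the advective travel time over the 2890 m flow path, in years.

8.20

Hydraulic gradient i = Δh / L = 62.4 / 2890 = 0.02159.
Darcy flux q = K · i = 5.810 × 0.02159 = 0.1254 m/day.
Seepage velocity v = q / n_e = 0.1254 / 0.13 = 0.9650 m/day.
Travel time t = L / v = 2890 / 0.9650 = 2995 days = 8.200 years.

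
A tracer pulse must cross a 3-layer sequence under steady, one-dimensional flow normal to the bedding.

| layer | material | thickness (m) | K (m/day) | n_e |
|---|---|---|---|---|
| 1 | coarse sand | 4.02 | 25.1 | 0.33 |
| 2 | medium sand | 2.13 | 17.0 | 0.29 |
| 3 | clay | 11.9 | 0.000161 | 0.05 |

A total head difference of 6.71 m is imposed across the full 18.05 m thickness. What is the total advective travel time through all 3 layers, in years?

76.6

With flow normal to the layers, continuity requires the same specific discharge q through every layer.
Σ(b_i/K_i) = 4.02/25.1 + 2.13/17.0 + 11.9/0.000161 = 73913 d.
q = Δh / Σ(b_i/K_i) = 6.71 / 73913 = 9.078e-05 m/day.
In each layer the seepage velocity is v_i = q/n_i, so the layer transit time is t_i = b_i·n_i / q:
  layer 1 (coarse sand): t_1 = 4.02 × 0.33 / 9.078e-05 = 14613 d
  layer 2 (medium sand): t_2 = 2.13 × 0.29 / 9.078e-05 = 6804 d
  layer 3 (clay): t_3 = 11.9 × 0.05 / 9.078e-05 = 6554 d
Total t = Σ t_i = 27971 days = 76.58 years.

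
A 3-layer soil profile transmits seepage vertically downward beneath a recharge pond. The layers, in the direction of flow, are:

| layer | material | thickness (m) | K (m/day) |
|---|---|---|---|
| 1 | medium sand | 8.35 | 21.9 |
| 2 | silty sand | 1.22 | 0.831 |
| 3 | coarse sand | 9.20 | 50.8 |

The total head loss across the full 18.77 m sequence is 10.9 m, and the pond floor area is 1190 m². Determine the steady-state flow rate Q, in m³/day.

6390

Flow is perpendicular to layering, so the layers act in series and the equivalent K is the thickness-weighted harmonic mean.
Total thickness L = 8.35 + 1.22 + 9.20 = 18.77 m.
Σ(b_i/K_i) = 8.35/21.9 + 1.22/0.831 + 9.20/50.8 = 2.030 d.
K_eq = L / Σ(b_i/K_i) = 18.77 / 2.030 = 9.244 m/day.
Q = K_eq · A · (Δh/L) = 9.244 × 1190 × (10.9/18.77) = 6388 m³/day.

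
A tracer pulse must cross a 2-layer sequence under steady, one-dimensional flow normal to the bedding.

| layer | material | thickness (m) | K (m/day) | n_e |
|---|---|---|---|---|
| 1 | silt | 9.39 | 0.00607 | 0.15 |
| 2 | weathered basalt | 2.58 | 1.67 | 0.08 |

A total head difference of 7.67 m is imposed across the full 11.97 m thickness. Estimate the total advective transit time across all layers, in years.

With flow normal to the layers, continuity requires the same specific discharge q through every layer.
Σ(b_i/K_i) = 9.39/0.00607 + 2.58/1.67 = 1548 d.
q = Δh / Σ(b_i/K_i) = 7.67 / 1548 = 0.004953 m/day.
In each layer the seepage velocity is v_i = q/n_i, so the layer transit time is t_i = b_i·n_i / q:
  layer 1 (silt): t_1 = 9.39 × 0.15 / 0.004953 = 284.4 d
  layer 2 (weathered basalt): t_2 = 2.58 × 0.08 / 0.004953 = 41.67 d
Total t = Σ t_i = 326.0 days = 0.8926 years.

0.893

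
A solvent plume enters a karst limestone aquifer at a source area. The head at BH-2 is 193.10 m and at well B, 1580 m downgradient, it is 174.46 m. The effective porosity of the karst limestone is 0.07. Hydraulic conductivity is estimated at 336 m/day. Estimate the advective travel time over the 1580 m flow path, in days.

Hydraulic gradient i = (193.10 − 174.46) / 1580 = 18.64 / 1580 = 0.01180.
Darcy flux q = K · i = 336.0 × 0.01180 = 3.964 m/day.
Seepage velocity v = q / n_e = 3.964 / 0.07 = 56.63 m/day.
Travel time t = L / v = 1580 / 56.63 = 27.90 days.

27.9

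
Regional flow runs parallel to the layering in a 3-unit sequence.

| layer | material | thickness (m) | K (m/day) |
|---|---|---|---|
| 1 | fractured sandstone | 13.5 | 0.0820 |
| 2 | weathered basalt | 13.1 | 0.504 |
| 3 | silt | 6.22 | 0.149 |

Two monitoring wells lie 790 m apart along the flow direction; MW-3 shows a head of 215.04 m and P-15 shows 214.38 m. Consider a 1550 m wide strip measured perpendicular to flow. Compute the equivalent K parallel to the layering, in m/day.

0.263

Flow is parallel to layering, so each bed carries its own Darcy discharge and the transmissivities add.
Σ(K_i·b_i) = 0.0820×13.5 + 0.504×13.1 + 0.149×6.22 = 8.636 m²/day.
Total thickness b = 32.82 m, so K_eq = Σ(K_i·b_i)/b = 0.2631 m/day.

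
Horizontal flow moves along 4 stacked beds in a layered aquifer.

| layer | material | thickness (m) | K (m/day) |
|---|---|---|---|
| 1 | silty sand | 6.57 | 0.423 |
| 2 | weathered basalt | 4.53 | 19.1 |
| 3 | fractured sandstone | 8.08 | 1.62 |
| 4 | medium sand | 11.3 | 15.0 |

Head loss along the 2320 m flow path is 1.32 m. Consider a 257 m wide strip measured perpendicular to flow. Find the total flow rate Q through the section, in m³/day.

Flow is parallel to layering, so each bed carries its own Darcy discharge and the transmissivities add.
Σ(K_i·b_i) = 0.423×6.57 + 19.1×4.53 + 1.62×8.08 + 15.0×11.3 = 271.9 m²/day.
Hydraulic gradient i = Δh / L = 1.32 / 2320 = 0.0005690.
Q = Σ(K_i·b_i) · W · i = 271.9 × 257 × 0.0005690 = 39.76 m³/day.

39.8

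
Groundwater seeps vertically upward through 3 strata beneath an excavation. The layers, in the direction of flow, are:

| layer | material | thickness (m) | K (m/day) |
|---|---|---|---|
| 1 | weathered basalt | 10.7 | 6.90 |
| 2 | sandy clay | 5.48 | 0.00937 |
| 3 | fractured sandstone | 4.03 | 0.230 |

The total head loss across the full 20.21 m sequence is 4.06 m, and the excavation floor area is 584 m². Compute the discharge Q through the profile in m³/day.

3.93

Flow is perpendicular to layering, so the layers act in series and the equivalent K is the thickness-weighted harmonic mean.
Total thickness L = 10.7 + 5.48 + 4.03 = 20.21 m.
Σ(b_i/K_i) = 10.7/6.90 + 5.48/0.00937 + 4.03/0.230 = 603.9 d.
K_eq = L / Σ(b_i/K_i) = 20.21 / 603.9 = 0.03346 m/day.
Q = K_eq · A · (Δh/L) = 0.03346 × 584 × (4.06/20.21) = 3.926 m³/day.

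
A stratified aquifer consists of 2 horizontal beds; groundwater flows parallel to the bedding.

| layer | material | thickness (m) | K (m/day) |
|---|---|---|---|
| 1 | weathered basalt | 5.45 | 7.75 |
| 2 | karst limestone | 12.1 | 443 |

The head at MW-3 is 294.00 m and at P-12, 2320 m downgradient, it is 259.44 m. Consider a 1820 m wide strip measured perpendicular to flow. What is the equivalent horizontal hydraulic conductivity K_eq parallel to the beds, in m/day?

Flow is parallel to layering, so each bed carries its own Darcy discharge and the transmissivities add.
Σ(K_i·b_i) = 7.75×5.45 + 443×12.1 = 5403 m²/day.
Total thickness b = 17.55 m, so K_eq = Σ(K_i·b_i)/b = 307.8 m/day.

308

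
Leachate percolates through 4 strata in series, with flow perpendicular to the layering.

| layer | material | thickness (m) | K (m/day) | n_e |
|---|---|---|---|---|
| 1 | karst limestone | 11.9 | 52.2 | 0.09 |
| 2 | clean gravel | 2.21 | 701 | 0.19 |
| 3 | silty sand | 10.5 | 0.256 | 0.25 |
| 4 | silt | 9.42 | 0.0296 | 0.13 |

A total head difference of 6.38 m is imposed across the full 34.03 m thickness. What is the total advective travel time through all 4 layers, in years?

With flow normal to the layers, continuity requires the same specific discharge q through every layer.
Σ(b_i/K_i) = 11.9/52.2 + 2.21/701 + 10.5/0.256 + 9.42/0.0296 = 359.5 d.
q = Δh / Σ(b_i/K_i) = 6.38 / 359.5 = 0.01775 m/day.
In each layer the seepage velocity is v_i = q/n_i, so the layer transit time is t_i = b_i·n_i / q:
  layer 1 (karst limestone): t_1 = 11.9 × 0.09 / 0.01775 = 60.35 d
  layer 2 (clean gravel): t_2 = 2.21 × 0.19 / 0.01775 = 23.66 d
  layer 3 (silty sand): t_3 = 10.5 × 0.25 / 0.01775 = 147.9 d
  layer 4 (silt): t_4 = 9.42 × 0.13 / 0.01775 = 69.00 d
Total t = Σ t_i = 300.9 days = 0.8239 years.

0.824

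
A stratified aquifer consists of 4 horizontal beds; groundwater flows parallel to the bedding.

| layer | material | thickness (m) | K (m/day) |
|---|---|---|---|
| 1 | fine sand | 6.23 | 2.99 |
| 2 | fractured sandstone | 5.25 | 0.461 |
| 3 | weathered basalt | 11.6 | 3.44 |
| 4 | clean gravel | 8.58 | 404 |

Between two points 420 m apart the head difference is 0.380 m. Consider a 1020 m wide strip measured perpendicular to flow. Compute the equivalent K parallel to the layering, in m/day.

Flow is parallel to layering, so each bed carries its own Darcy discharge and the transmissivities add.
Σ(K_i·b_i) = 2.99×6.23 + 0.461×5.25 + 3.44×11.6 + 404×8.58 = 3527 m²/day.
Total thickness b = 31.66 m, so K_eq = Σ(K_i·b_i)/b = 111.4 m/day.

111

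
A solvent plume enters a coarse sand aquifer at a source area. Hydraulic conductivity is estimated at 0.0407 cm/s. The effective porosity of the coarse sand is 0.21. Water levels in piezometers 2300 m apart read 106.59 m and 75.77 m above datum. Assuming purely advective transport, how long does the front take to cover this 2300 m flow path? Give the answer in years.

2.81

Convert K: 0.0407 cm/s × 864 = 35.16 m/day.
Hydraulic gradient i = (106.59 − 75.77) / 2300 = 30.82 / 2300 = 0.01340.
Darcy flux q = K · i = 35.16 × 0.01340 = 0.4712 m/day.
Seepage velocity v = q / n_e = 0.4712 / 0.21 = 2.244 m/day.
Travel time t = L / v = 2300 / 2.244 = 1025 days = 2.806 years.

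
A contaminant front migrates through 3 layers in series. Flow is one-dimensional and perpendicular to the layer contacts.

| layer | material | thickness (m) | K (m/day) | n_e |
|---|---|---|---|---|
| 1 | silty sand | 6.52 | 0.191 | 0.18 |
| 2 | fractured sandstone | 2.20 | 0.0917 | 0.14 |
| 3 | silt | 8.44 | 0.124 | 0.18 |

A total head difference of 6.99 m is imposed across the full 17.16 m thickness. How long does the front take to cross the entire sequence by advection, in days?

With flow normal to the layers, continuity requires the same specific discharge q through every layer.
Σ(b_i/K_i) = 6.52/0.191 + 2.20/0.0917 + 8.44/0.124 = 126.2 d.
q = Δh / Σ(b_i/K_i) = 6.99 / 126.2 = 0.05539 m/day.
In each layer the seepage velocity is v_i = q/n_i, so the layer transit time is t_i = b_i·n_i / q:
  layer 1 (silty sand): t_1 = 6.52 × 0.18 / 0.05539 = 21.19 d
  layer 2 (fractured sandstone): t_2 = 2.20 × 0.14 / 0.05539 = 5.560 d
  layer 3 (silt): t_3 = 8.44 × 0.18 / 0.05539 = 27.43 d
Total t = Σ t_i = 54.17 days.

54.2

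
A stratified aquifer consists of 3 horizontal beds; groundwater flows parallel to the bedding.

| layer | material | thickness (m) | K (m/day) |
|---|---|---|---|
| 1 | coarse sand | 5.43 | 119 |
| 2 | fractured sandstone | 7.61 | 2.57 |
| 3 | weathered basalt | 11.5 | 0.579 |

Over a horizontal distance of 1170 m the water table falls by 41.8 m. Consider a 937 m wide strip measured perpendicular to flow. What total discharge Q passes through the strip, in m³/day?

22500

Flow is parallel to layering, so each bed carries its own Darcy discharge and the transmissivities add.
Σ(K_i·b_i) = 119×5.43 + 2.57×7.61 + 0.579×11.5 = 672.4 m²/day.
Hydraulic gradient i = Δh / L = 41.8 / 1170 = 0.03573.
Q = Σ(K_i·b_i) · W · i = 672.4 × 937 × 0.03573 = 22509 m³/day.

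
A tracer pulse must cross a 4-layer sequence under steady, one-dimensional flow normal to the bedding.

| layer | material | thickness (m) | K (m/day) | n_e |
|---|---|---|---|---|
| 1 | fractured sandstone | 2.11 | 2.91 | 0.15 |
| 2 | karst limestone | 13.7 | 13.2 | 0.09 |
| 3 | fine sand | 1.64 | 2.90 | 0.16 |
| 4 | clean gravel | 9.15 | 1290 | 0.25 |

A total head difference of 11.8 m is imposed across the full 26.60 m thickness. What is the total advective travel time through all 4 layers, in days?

0.811

With flow normal to the layers, continuity requires the same specific discharge q through every layer.
Σ(b_i/K_i) = 2.11/2.91 + 13.7/13.2 + 1.64/2.90 + 9.15/1290 = 2.336 d.
q = Δh / Σ(b_i/K_i) = 11.8 / 2.336 = 5.052 m/day.
In each layer the seepage velocity is v_i = q/n_i, so the layer transit time is t_i = b_i·n_i / q:
  layer 1 (fractured sandstone): t_1 = 2.11 × 0.15 / 5.052 = 0.06264 d
  layer 2 (karst limestone): t_2 = 13.7 × 0.09 / 5.052 = 0.2440 d
  layer 3 (fine sand): t_3 = 1.64 × 0.16 / 5.052 = 0.05194 d
  layer 4 (clean gravel): t_4 = 9.15 × 0.25 / 5.052 = 0.4528 d
Total t = Σ t_i = 0.8114 days.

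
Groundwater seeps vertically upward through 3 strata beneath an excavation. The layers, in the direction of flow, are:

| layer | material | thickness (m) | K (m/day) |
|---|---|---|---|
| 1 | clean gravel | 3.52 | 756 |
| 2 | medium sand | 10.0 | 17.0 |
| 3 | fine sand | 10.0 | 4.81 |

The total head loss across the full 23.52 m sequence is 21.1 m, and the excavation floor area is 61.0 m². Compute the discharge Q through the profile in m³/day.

482

Flow is perpendicular to layering, so the layers act in series and the equivalent K is the thickness-weighted harmonic mean.
Total thickness L = 3.52 + 10.0 + 10.0 = 23.52 m.
Σ(b_i/K_i) = 3.52/756 + 10.0/17.0 + 10.0/4.81 = 2.672 d.
K_eq = L / Σ(b_i/K_i) = 23.52 / 2.672 = 8.803 m/day.
Q = K_eq · A · (Δh/L) = 8.803 × 61.0 × (21.1/23.52) = 481.7 m³/day.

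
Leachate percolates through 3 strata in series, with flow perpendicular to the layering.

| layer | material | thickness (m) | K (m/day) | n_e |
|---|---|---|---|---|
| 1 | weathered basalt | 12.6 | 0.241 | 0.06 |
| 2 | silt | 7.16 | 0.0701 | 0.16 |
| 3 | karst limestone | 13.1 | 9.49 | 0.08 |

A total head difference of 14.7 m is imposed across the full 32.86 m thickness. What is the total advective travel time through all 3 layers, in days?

With flow normal to the layers, continuity requires the same specific discharge q through every layer.
Σ(b_i/K_i) = 12.6/0.241 + 7.16/0.0701 + 13.1/9.49 = 155.8 d.
q = Δh / Σ(b_i/K_i) = 14.7 / 155.8 = 0.09435 m/day.
In each layer the seepage velocity is v_i = q/n_i, so the layer transit time is t_i = b_i·n_i / q:
  layer 1 (weathered basalt): t_1 = 12.6 × 0.06 / 0.09435 = 8.013 d
  layer 2 (silt): t_2 = 7.16 × 0.16 / 0.09435 = 12.14 d
  layer 3 (karst limestone): t_3 = 13.1 × 0.08 / 0.09435 = 11.11 d
Total t = Σ t_i = 31.26 days.

31.3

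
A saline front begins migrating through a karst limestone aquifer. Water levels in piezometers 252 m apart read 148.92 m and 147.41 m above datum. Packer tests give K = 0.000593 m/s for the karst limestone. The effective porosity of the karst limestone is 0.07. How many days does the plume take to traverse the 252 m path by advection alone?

57.5

Convert K: 0.000593 m/s × 86400 = 51.24 m/day.
Hydraulic gradient i = (148.92 − 147.41) / 252 = 1.51 / 252 = 0.005992.
Darcy flux q = K · i = 51.24 × 0.005992 = 0.3070 m/day.
Seepage velocity v = q / n_e = 0.3070 / 0.07 = 4.386 m/day.
Travel time t = L / v = 252 / 4.386 = 57.46 days.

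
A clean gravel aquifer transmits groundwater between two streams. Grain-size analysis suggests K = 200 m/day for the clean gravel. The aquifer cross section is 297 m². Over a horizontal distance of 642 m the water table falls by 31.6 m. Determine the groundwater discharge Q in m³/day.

Hydraulic gradient i = Δh / L = 31.6 / 642 = 0.04922.
Darcy's law: Q = K · A · i = 200.0 × 297.0 × 0.04922 = 2924 m³/day.

2920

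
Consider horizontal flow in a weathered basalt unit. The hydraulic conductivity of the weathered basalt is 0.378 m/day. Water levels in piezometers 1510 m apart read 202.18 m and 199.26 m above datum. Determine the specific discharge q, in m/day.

Hydraulic gradient i = (202.18 − 199.26) / 1510 = 2.92 / 1510 = 0.001934.
Specific discharge q = K · i = 0.3780 × 0.001934 = 0.0007310 m/day.

0.000731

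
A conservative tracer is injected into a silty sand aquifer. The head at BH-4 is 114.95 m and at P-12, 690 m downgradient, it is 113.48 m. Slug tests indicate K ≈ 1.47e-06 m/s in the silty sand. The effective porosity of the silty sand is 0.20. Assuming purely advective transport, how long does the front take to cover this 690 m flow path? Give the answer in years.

1400

Convert K: 1.47e-06 m/s × 86400 = 0.1270 m/day.
Hydraulic gradient i = (114.95 − 113.48) / 690 = 1.47 / 690 = 0.002130.
Darcy flux q = K · i = 0.1270 × 0.002130 = 0.0002706 m/day.
Seepage velocity v = q / n_e = 0.0002706 / 0.20 = 0.001353 m/day.
Travel time t = L / v = 690 / 0.001353 = 5.100e+05 days = 1396 years.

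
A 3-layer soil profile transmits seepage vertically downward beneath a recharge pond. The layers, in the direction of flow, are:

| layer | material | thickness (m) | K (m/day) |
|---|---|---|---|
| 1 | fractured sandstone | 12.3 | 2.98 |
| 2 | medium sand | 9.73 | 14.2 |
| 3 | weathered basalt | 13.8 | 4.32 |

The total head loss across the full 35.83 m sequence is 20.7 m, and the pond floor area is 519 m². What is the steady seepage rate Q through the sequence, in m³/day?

1340

Flow is perpendicular to layering, so the layers act in series and the equivalent K is the thickness-weighted harmonic mean.
Total thickness L = 12.3 + 9.73 + 13.8 = 35.83 m.
Σ(b_i/K_i) = 12.3/2.98 + 9.73/14.2 + 13.8/4.32 = 8.007 d.
K_eq = L / Σ(b_i/K_i) = 35.83 / 8.007 = 4.475 m/day.
Q = K_eq · A · (Δh/L) = 4.475 × 519 × (20.7/35.83) = 1342 m³/day.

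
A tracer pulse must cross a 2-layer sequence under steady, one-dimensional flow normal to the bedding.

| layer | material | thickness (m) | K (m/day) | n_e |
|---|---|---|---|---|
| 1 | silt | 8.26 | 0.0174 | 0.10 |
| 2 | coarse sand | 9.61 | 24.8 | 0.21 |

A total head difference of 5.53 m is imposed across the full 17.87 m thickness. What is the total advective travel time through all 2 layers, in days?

With flow normal to the layers, continuity requires the same specific discharge q through every layer.
Σ(b_i/K_i) = 8.26/0.0174 + 9.61/24.8 = 475.1 d.
q = Δh / Σ(b_i/K_i) = 5.53 / 475.1 = 0.01164 m/day.
In each layer the seepage velocity is v_i = q/n_i, so the layer transit time is t_i = b_i·n_i / q:
  layer 1 (silt): t_1 = 8.26 × 0.10 / 0.01164 = 70.96 d
  layer 2 (coarse sand): t_2 = 9.61 × 0.21 / 0.01164 = 173.4 d
Total t = Σ t_i = 244.3 days.

244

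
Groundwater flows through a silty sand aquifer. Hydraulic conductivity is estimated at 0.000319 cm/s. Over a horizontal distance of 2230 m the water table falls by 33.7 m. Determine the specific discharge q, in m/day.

Convert K: 0.000319 cm/s × 864 = 0.2756 m/day.
Hydraulic gradient i = Δh / L = 33.7 / 2230 = 0.01511.
Specific discharge q = K · i = 0.2756 × 0.01511 = 0.004165 m/day.

0.00417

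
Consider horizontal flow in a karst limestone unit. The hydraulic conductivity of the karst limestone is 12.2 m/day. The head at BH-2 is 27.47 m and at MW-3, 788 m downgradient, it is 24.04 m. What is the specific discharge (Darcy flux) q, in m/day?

0.0531

Hydraulic gradient i = (27.47 − 24.04) / 788 = 3.43 / 788 = 0.004353.
Specific discharge q = K · i = 12.20 × 0.004353 = 0.05310 m/day.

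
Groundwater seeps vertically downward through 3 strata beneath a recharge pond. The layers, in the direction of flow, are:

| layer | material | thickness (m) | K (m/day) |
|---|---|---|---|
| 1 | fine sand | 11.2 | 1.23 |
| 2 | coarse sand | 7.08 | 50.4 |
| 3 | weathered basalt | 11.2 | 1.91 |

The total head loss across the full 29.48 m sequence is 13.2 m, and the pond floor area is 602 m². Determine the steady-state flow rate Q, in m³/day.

526

Flow is perpendicular to layering, so the layers act in series and the equivalent K is the thickness-weighted harmonic mean.
Total thickness L = 11.2 + 7.08 + 11.2 = 29.48 m.
Σ(b_i/K_i) = 11.2/1.23 + 7.08/50.4 + 11.2/1.91 = 15.11 d.
K_eq = L / Σ(b_i/K_i) = 29.48 / 15.11 = 1.951 m/day.
Q = K_eq · A · (Δh/L) = 1.951 × 602 × (13.2/29.48) = 525.9 m³/day.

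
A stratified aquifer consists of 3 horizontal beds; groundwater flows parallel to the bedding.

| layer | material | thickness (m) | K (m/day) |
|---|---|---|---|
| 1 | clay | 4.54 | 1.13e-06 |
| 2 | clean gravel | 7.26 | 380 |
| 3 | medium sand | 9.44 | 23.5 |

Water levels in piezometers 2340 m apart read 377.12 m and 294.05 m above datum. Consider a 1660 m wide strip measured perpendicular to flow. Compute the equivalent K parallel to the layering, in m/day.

140

Flow is parallel to layering, so each bed carries its own Darcy discharge and the transmissivities add.
Σ(K_i·b_i) = 1.13e-06×4.54 + 380×7.26 + 23.5×9.44 = 2981 m²/day.
Total thickness b = 21.24 m, so K_eq = Σ(K_i·b_i)/b = 140.3 m/day.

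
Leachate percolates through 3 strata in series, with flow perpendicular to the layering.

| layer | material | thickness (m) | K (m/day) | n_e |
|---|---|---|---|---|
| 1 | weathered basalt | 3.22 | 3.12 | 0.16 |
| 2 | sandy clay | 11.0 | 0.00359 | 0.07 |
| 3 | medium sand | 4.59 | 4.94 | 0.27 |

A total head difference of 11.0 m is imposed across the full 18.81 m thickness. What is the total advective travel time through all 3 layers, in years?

With flow normal to the layers, continuity requires the same specific discharge q through every layer.
Σ(b_i/K_i) = 3.22/3.12 + 11.0/0.00359 + 4.59/4.94 = 3066 d.
q = Δh / Σ(b_i/K_i) = 11.0 / 3066 = 0.003588 m/day.
In each layer the seepage velocity is v_i = q/n_i, so the layer transit time is t_i = b_i·n_i / q:
  layer 1 (weathered basalt): t_1 = 3.22 × 0.16 / 0.003588 = 143.6 d
  layer 2 (sandy clay): t_2 = 11.0 × 0.07 / 0.003588 = 214.6 d
  layer 3 (medium sand): t_3 = 4.59 × 0.27 / 0.003588 = 345.4 d
Total t = Σ t_i = 703.7 days = 1.926 years.

1.93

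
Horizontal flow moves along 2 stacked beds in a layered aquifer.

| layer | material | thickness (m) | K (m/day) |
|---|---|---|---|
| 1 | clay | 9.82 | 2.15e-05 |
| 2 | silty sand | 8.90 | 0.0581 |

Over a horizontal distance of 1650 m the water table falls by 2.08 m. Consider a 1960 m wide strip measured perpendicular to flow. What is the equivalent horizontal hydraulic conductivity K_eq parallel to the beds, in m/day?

0.0276

Flow is parallel to layering, so each bed carries its own Darcy discharge and the transmissivities add.
Σ(K_i·b_i) = 2.15e-05×9.82 + 0.0581×8.90 = 0.5173 m²/day.
Total thickness b = 18.72 m, so K_eq = Σ(K_i·b_i)/b = 0.02763 m/day.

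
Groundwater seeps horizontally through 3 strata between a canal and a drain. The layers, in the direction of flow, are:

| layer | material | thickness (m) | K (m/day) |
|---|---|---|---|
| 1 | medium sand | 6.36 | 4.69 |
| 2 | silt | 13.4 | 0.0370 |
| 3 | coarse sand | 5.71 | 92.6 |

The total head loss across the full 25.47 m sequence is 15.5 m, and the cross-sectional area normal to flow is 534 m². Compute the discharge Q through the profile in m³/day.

22.8

Flow is perpendicular to layering, so the layers act in series and the equivalent K is the thickness-weighted harmonic mean.
Total thickness L = 6.36 + 13.4 + 5.71 = 25.47 m.
Σ(b_i/K_i) = 6.36/4.69 + 13.4/0.0370 + 5.71/92.6 = 363.6 d.
K_eq = L / Σ(b_i/K_i) = 25.47 / 363.6 = 0.07005 m/day.
Q = K_eq · A · (Δh/L) = 0.07005 × 534 × (15.5/25.47) = 22.77 m³/day.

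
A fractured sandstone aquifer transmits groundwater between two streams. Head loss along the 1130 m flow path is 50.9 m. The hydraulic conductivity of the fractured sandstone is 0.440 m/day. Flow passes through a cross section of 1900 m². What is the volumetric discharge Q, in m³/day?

Hydraulic gradient i = Δh / L = 50.9 / 1130 = 0.04504.
Darcy's law: Q = K · A · i = 0.4400 × 1900 × 0.04504 = 37.66 m³/day.

37.7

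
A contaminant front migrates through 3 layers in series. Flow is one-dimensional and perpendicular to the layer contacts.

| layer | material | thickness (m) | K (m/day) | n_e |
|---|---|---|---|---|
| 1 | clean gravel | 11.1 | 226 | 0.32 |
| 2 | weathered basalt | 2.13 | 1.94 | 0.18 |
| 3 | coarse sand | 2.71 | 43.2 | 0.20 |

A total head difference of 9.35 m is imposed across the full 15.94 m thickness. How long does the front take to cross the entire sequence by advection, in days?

0.579

With flow normal to the layers, continuity requires the same specific discharge q through every layer.
Σ(b_i/K_i) = 11.1/226 + 2.13/1.94 + 2.71/43.2 = 1.210 d.
q = Δh / Σ(b_i/K_i) = 9.35 / 1.210 = 7.729 m/day.
In each layer the seepage velocity is v_i = q/n_i, so the layer transit time is t_i = b_i·n_i / q:
  layer 1 (clean gravel): t_1 = 11.1 × 0.32 / 7.729 = 0.4596 d
  layer 2 (weathered basalt): t_2 = 2.13 × 0.18 / 7.729 = 0.04961 d
  layer 3 (coarse sand): t_3 = 2.71 × 0.20 / 7.729 = 0.07013 d
Total t = Σ t_i = 0.5793 days.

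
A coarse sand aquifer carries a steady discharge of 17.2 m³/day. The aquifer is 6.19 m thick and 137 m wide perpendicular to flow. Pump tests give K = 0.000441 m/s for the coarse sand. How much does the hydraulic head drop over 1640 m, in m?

0.873

Convert K: 0.000441 m/s × 86400 = 38.10 m/day.
Cross-sectional area A = 137 × 6.19 = 848.0 m².
From Q = K·A·i, i = Q / (K·A) = 17.2 / (38.10 × 848.0) = 0.0005323.
Head loss Δh = i · L = 0.0005323 × 1640 = 0.8730 m.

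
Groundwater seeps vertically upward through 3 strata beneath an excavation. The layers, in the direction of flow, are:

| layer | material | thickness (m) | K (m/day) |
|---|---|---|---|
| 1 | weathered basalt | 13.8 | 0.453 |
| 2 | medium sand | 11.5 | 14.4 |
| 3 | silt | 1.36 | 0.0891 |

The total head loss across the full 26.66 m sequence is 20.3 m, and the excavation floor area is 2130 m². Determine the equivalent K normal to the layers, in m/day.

0.573

Flow is perpendicular to layering, so the layers act in series and the equivalent K is the thickness-weighted harmonic mean.
Total thickness L = 13.8 + 11.5 + 1.36 = 26.66 m.
Σ(b_i/K_i) = 13.8/0.453 + 11.5/14.4 + 1.36/0.0891 = 46.53 d.
K_eq = L / Σ(b_i/K_i) = 26.66 / 46.53 = 0.5730 m/day.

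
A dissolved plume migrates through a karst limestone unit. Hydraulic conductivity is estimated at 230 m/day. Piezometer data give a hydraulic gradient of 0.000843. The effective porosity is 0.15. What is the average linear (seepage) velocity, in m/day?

1.29

Hydraulic gradient i = 0.000843.
Darcy flux q = K · i = 230.0 × 0.0008430 = 0.1939 m/day.
Seepage velocity v = q / n_e = 0.1939 / 0.15 = 1.293 m/day.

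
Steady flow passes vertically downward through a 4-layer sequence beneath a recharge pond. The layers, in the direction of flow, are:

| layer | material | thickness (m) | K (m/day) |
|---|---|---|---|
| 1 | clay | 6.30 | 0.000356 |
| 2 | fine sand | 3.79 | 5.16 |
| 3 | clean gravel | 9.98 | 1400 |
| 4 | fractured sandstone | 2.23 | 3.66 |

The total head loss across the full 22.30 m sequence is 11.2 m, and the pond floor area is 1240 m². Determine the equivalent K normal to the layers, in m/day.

Flow is perpendicular to layering, so the layers act in series and the equivalent K is the thickness-weighted harmonic mean.
Total thickness L = 6.30 + 3.79 + 9.98 + 2.23 = 22.30 m.
Σ(b_i/K_i) = 6.30/0.000356 + 3.79/5.16 + 9.98/1400 + 2.23/3.66 = 17698 d.
K_eq = L / Σ(b_i/K_i) = 22.30 / 17698 = 0.001260 m/day.

0.00126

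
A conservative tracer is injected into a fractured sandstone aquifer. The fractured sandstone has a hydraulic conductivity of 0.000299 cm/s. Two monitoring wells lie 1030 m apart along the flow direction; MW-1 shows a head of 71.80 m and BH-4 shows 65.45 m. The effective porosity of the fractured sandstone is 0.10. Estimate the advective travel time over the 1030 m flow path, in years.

Convert K: 0.000299 cm/s × 864 = 0.2583 m/day.
Hydraulic gradient i = (71.80 − 65.45) / 1030 = 6.35 / 1030 = 0.006165.
Darcy flux q = K · i = 0.2583 × 0.006165 = 0.001593 m/day.
Seepage velocity v = q / n_e = 0.001593 / 0.10 = 0.01593 m/day.
Travel time t = L / v = 1030 / 0.01593 = 64672 days = 177.1 years.

177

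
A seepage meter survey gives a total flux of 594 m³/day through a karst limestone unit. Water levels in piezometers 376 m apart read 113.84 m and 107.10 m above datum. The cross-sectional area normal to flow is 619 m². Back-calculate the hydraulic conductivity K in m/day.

Hydraulic gradient i = (113.84 − 107.10) / 376 = 6.74 / 376 = 0.01793.
From Q = K·A·i, K = Q / (A·i) = 594 / (619.0 × 0.01793) = 53.53 m/day.

53.5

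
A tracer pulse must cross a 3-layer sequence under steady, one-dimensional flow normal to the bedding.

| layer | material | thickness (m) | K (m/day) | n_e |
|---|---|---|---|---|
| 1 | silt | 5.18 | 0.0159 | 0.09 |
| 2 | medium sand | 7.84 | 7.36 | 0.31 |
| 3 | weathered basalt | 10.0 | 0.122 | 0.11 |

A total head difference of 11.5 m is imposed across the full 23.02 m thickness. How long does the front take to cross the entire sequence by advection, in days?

With flow normal to the layers, continuity requires the same specific discharge q through every layer.
Σ(b_i/K_i) = 5.18/0.0159 + 7.84/7.36 + 10.0/0.122 = 408.8 d.
q = Δh / Σ(b_i/K_i) = 11.5 / 408.8 = 0.02813 m/day.
In each layer the seepage velocity is v_i = q/n_i, so the layer transit time is t_i = b_i·n_i / q:
  layer 1 (silt): t_1 = 5.18 × 0.09 / 0.02813 = 16.57 d
  layer 2 (medium sand): t_2 = 7.84 × 0.31 / 0.02813 = 86.40 d
  layer 3 (weathered basalt): t_3 = 10.0 × 0.11 / 0.02813 = 39.10 d
Total t = Σ t_i = 142.1 days.

142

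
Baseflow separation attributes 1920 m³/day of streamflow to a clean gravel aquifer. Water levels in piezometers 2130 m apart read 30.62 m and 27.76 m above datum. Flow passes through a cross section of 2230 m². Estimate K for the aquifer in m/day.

641

Hydraulic gradient i = (30.62 − 27.76) / 2130 = 2.86 / 2130 = 0.001343.
From Q = K·A·i, K = Q / (A·i) = 1920 / (2230 × 0.001343) = 641.2 m/day.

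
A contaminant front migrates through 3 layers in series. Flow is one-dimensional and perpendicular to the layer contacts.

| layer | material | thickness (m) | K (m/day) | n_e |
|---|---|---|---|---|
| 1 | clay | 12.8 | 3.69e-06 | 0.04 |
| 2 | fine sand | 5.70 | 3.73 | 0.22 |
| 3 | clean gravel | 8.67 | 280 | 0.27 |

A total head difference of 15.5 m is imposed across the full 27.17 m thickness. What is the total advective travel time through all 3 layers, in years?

2520

With flow normal to the layers, continuity requires the same specific discharge q through every layer.
Σ(b_i/K_i) = 12.8/3.69e-06 + 5.70/3.73 + 8.67/280 = 3.469e+06 d.
q = Δh / Σ(b_i/K_i) = 15.5 / 3.469e+06 = 4.468e-06 m/day.
In each layer the seepage velocity is v_i = q/n_i, so the layer transit time is t_i = b_i·n_i / q:
  layer 1 (clay): t_1 = 12.8 × 0.04 / 4.468e-06 = 1.146e+05 d
  layer 2 (fine sand): t_2 = 5.70 × 0.22 / 4.468e-06 = 2.806e+05 d
  layer 3 (clean gravel): t_3 = 8.67 × 0.27 / 4.468e-06 = 5.239e+05 d
Total t = Σ t_i = 9.191e+05 days = 2516 years.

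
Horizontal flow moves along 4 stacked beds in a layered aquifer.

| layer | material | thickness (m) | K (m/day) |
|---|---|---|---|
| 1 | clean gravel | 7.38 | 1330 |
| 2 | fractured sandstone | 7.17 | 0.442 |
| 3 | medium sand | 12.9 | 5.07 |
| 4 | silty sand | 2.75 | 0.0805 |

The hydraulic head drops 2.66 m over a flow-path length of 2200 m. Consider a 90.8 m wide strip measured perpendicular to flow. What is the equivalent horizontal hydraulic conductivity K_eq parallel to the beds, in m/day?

Flow is parallel to layering, so each bed carries its own Darcy discharge and the transmissivities add.
Σ(K_i·b_i) = 1330×7.38 + 0.442×7.17 + 5.07×12.9 + 0.0805×2.75 = 9884 m²/day.
Total thickness b = 30.20 m, so K_eq = Σ(K_i·b_i)/b = 327.3 m/day.

327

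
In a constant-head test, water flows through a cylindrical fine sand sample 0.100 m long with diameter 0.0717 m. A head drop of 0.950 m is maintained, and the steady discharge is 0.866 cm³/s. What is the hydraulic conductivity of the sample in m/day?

Cross-sectional area A = π·(d/2)² = π × (0.0717/2)² = 0.004038 m².
Convert discharge: 0.866 cm³/s = 8.660e-07 m³/s.
Darcy's law rearranged: K = Q·L / (A·Δh) = 8.660e-07 × 0.100 / (0.004038 × 0.950) = 2.258e-05 m/s = 1.951 m/day.

1.95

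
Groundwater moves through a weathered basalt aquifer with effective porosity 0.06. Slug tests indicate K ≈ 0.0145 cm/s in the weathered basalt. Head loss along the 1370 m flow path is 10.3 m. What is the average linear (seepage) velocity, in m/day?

1.57

Convert K: 0.0145 cm/s × 864 = 12.53 m/day.
Hydraulic gradient i = Δh / L = 10.3 / 1370 = 0.007518.
Darcy flux q = K · i = 12.53 × 0.007518 = 0.09419 m/day.
Seepage velocity v = q / n_e = 0.09419 / 0.06 = 1.570 m/day.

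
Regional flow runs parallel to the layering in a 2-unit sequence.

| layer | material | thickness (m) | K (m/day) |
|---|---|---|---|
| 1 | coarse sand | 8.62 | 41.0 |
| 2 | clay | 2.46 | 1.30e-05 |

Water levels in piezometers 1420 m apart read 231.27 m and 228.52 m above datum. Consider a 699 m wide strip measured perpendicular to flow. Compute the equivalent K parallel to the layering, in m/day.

31.9

Flow is parallel to layering, so each bed carries its own Darcy discharge and the transmissivities add.
Σ(K_i·b_i) = 41.0×8.62 + 1.30e-05×2.46 = 353.4 m²/day.
Total thickness b = 11.08 m, so K_eq = Σ(K_i·b_i)/b = 31.90 m/day.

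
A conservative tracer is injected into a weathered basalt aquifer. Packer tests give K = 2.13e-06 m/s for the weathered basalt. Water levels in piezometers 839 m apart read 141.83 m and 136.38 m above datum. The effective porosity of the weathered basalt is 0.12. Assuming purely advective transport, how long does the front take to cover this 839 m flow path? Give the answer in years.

Convert K: 2.13e-06 m/s × 86400 = 0.1840 m/day.
Hydraulic gradient i = (141.83 − 136.38) / 839 = 5.45 / 839 = 0.006496.
Darcy flux q = K · i = 0.1840 × 0.006496 = 0.001195 m/day.
Seepage velocity v = q / n_e = 0.001195 / 0.12 = 0.009962 m/day.
Travel time t = L / v = 839 / 0.009962 = 84220 days = 230.6 years.

231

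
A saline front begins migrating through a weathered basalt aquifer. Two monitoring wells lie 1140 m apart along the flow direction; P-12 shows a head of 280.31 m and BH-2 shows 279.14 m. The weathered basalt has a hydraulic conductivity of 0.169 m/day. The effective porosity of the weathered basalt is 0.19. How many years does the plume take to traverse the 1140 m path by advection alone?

3420

Hydraulic gradient i = (280.31 − 279.14) / 1140 = 1.17 / 1140 = 0.001026.
Darcy flux q = K · i = 0.1690 × 0.001026 = 0.0001734 m/day.
Seepage velocity v = q / n_e = 0.0001734 / 0.19 = 0.0009129 m/day.
Travel time t = L / v = 1140 / 0.0009129 = 1.249e+06 days = 3419 years.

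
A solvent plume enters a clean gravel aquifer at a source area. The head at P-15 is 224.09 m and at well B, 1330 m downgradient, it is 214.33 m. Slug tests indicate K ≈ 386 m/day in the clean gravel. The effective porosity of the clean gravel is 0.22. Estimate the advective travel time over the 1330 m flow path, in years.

0.283

Hydraulic gradient i = (224.09 − 214.33) / 1330 = 9.76 / 1330 = 0.007338.
Darcy flux q = K · i = 386.0 × 0.007338 = 2.833 m/day.
Seepage velocity v = q / n_e = 2.833 / 0.22 = 12.88 m/day.
Travel time t = L / v = 1330 / 12.88 = 103.3 days = 0.2828 years.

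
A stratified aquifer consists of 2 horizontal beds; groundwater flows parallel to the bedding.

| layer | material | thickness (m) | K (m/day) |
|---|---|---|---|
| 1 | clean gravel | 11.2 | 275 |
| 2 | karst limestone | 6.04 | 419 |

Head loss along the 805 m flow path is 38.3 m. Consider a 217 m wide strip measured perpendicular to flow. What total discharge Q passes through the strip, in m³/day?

Flow is parallel to layering, so each bed carries its own Darcy discharge and the transmissivities add.
Σ(K_i·b_i) = 275×11.2 + 419×6.04 = 5611 m²/day.
Hydraulic gradient i = Δh / L = 38.3 / 805 = 0.04758.
Q = Σ(K_i·b_i) · W · i = 5611 × 217 × 0.04758 = 57927 m³/day.

57900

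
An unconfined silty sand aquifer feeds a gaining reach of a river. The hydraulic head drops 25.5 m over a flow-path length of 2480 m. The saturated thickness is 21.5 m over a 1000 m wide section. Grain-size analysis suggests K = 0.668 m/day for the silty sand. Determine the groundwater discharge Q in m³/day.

148

Cross-sectional area A = 1000 × 21.5 = 21500 m².
Hydraulic gradient i = Δh / L = 25.5 / 2480 = 0.01028.
Darcy's law: Q = K · A · i = 0.6680 × 21500 × 0.01028 = 147.7 m³/day.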